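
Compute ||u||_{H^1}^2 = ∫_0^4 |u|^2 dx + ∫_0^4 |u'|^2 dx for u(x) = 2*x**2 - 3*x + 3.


||u||_{H^1}^2 = 8648/15

The H^1 norm (squared) on an interval (0, L) is
  ||u||_{H^1}^2 = ∫_0^L u(x)^2 dx + ∫_0^L u'(x)^2 dx.
Compute u'(x) = 4*x - 3.
Then u(x)^2 = 4*x**4 - 12*x**3 + 21*x**2 - 18*x + 9 and u'(x)^2 = 16*x**2 - 24*x + 9.
Integrate each monomial from 0 to 4 using ∫_0^4 c·x^n dx = c·4^(n+1)/(n+1):
  ∫_0^4 u(x)^2 dx = ∫_0^4 (4*x^4 - 12*x^3 + 21*x^2 - 18*x + 9) dx. Term by term:
    ∫_0^4 4*x^4 dx = 4096/5;  ∫_0^4 -12*x^3 dx = -768;  ∫_0^4 21*x^2 dx = 448;
    ∫_0^4 -18*x dx = -144;  ∫_0^4 9 dx = 36.
  Sum: 4096/5 − 768 + 448 − 144 + 36 = 1956/5.
  ∫_0^4 u'(x)^2 dx = ∫_0^4 (16*x^2 - 24*x + 9) dx. Term by term:
    ∫_0^4 16*x^2 dx = 1024/3;  ∫_0^4 -24*x dx = -192;  ∫_0^4 9 dx = 36.
  Sum: 1024/3 − 192 + 36 = 556/3.
Adding: ||u||_{H^1}^2 = 1956/5 + 556/3 = 8648/15.


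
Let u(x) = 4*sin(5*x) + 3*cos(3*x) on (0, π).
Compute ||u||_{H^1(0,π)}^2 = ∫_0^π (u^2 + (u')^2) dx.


||u||_{H^1(0,π)}^2 = 253*π

u'(x) = -9*sin(3*x) + 20*cos(5*x).
Expand u² and (u')² and integrate term by term on (0, π), using: for integers n ≥ 1, ∫_0^π sin²(nx) dx = ∫_0^π cos²(nx) dx = π/2; for n ≠ n', ∫_0^π sin(nx)sin(n'x) dx = ∫_0^π cos(nx)cos(n'x) dx = 0; and by product-to-sum, ∫_0^π sin(nx)cos(n'x) dx = ½∫_0^π [sin((n+n')x) + sin((n−n')x)] dx, which is 0 when n+n' is even and 2n/(n²−n'²) when n+n' is odd (it need not vanish on (0, π)).
  u² squared terms: (3)²·∫cos(3x)² dx = 9·π/2 = 9*π/2;  (4)²·∫sin(5x)² dx = 16·π/2 = 8*π.
  u² cross terms: 2·(3)·(4)·∫cos(3x)·sin(5x) dx = 24·(0) = 0.
  So ∫_0^π u² dx = 9*π/2 + 8*π + 0 = 25*π/2.
  (u')² squared terms: (-9)²·∫sin(3x)² dx = 81·π/2 = 81*π/2;  (20)²·∫cos(5x)² dx = 400·π/2 = 200*π.
  (u')² cross terms: 2·(-9)·(20)·∫sin(3x)·cos(5x) dx = -360·(0) = 0.
  So ∫_0^π (u')² dx = 81*π/2 + 200*π + 0 = 481*π/2.
||u||_{H^1}^2 = (25*π/2) + (481*π/2) = 253*π.


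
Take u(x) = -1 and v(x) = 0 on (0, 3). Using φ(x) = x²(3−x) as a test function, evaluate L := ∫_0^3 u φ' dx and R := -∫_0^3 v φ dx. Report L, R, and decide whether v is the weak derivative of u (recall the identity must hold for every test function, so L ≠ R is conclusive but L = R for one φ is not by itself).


LHS = 0, RHS = 0. Yes, v = u' weakly.

u(x) = -1, classical derivative u'(x) = 0.
φ(x) = x²(3−x), so φ'(x) = 3*x*(2 - x).
Note φ(0) = φ(3) = 0, so the boundary term u·φ vanishes.
LHS = ∫_0^3 u(x) φ'(x) dx = ∫_0^3 (3*x^2 - 6*x) dx. Term by term:
  ∫_0^3 3*x^2 dx = 27;  ∫_0^3 -6*x dx = -27.
Sum: 27 − 27 = 0.
So LHS = 0.
∫_0^3 v(x) φ(x) dx = ∫_0^3 (0) dx. Term by term:
  ∫_0^3 0 dx = 0.
So RHS = -∫_0^3 v(x) φ(x) dx = 0.
LHS = RHS, so the identity holds for this test φ.
Moreover u is smooth here and v(x) = u'(x) = 0 pointwise, so the identity holds for every test function. Hence v is the weak derivative of u.


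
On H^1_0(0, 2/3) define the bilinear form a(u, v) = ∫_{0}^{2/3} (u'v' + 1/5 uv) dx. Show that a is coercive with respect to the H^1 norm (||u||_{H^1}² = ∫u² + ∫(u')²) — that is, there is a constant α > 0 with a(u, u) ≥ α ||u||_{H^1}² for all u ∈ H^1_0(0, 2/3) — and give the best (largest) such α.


α = (4 + 45*π^2)/(5*(4 + 9*π^2))

Coercivity of a(·,·) on H^1_0(0, 2/3) means a(u, u) ≥ α ||u||_{H^1}² for every u ∈ H^1_0.
The interval has length L = 2/3, and Poincaré/coercivity depend only on L. Here a(u, u) = ∫(u')² + (1/5)·∫u².
Here 0 < c = 1/5 < 1. The condition a(u,u) ≥ α||u||_{H^1}² reads (1−α)∫(u')² ≥ (α−c)∫u². Any admissible α is ≤ 1 (rapidly oscillating u have ∫u²/∫(u')² → 0), and α = 1 would force 0 ≥ (1−c)∫u², impossible since c < 1; so 1−α > 0. By the sharp Poincaré inequality on H^1_0 of an interval of length L, ∫(u')² ≥ (π/L)²∫u² with equality for the first sine mode sin(π(x−x₀)/L) (x₀ the left endpoint), so the inequality holds for all u iff (1−α)(π/L)² ≥ α − c, i.e. α ≤ ((π/L)² + c)/((π/L)² + 1) = (1 + c(L/π)²)/(1 + (L/π)²). With (π/L)² = 9*π^2/4 and c = 1/5, the largest admissible constant is α = ((π/L)² + c)/((π/L)² + 1).
Simplifying, α = (4 + 45*π^2)/(5*(4 + 9*π^2)).


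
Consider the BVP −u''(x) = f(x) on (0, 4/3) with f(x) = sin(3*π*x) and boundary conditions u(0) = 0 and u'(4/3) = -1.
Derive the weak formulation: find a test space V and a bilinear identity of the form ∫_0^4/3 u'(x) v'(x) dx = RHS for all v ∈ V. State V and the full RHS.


V = {v ∈ H^1(0, 4/3) : v(0) = 0} (test functions vanish at x = 0 where u is specified); weak form: ∫_0^4/3 u'v' dx = ∫_0^4/3 (sin(3*π*x)) v dx − v(4/3) for all v ∈ V.

Multiply both sides by a test function v and integrate from 0 to 4/3:
  ∫_0^4/3 −u''(x) v(x) dx = ∫_0^4/3 f(x) v(x) dx.
Integrate the LHS by parts once:
  ∫_0^4/3 −u'' v dx = −[u'(x) v(x)]_0^4/3 + ∫_0^4/3 u'(x) v'(x) dx.
Thus ∫_0^4/3 u'(x) v'(x) dx = ∫_0^4/3 f(x) v(x) dx + [u'(x) v(x)]_0^4/3.
Choose V so that boundary terms are either known or forced to vanish.
Mixed BC: u(0) = 0 (Dirichlet) and u'(4/3) = -1 (Neumann). Define V = {v ∈ H^1(0, 4/3) : v(0) = 0}. Then [u' v]_0^4/3 = u'(4/3)·v(4/3) − u'(0)·0 = − v(4/3).
Weak formulation: find u (satisfying any essential BC) such that ∫_0^4/3 u'(x) v'(x) dx = ∫_0^4/3 f v dx − v(4/3) for all v ∈ V (Dirichlet at 0 absorbed into V; Neumann datum at x = 4/3 contributes the boundary term).
Substituting f(x) = sin(3*π*x), the right-hand side is ∫_0^4/3 (sin(3*π*x)) v dx − v(4/3).


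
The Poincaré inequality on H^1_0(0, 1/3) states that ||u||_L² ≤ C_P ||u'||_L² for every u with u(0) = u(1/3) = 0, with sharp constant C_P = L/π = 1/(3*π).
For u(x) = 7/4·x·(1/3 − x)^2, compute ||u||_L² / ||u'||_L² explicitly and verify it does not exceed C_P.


||u||_L² / ||u'||_L² = sqrt(14)/42 < C_P = 1/(3*π).

u(x) = 7/4·x·(1/3 − x)^2, so u'(x) = 21*x^2/4 - 7*x/3 + 7/36.
u(x) = 7/4·x·(1/3 − x)^2 vanishes at x = 0 and x = 1/3, so u ∈ H^1_0(0, 1/3). Differentiate via the product rule and integrate the resulting polynomials term by term.
  ∫_0^1/3 u² dx = ∫_0^1/3 (49*x^6/16 - 49*x^5/12 + 49*x^4/24 - 49*x^3/108 + 49*x^2/1296) dx. Term by term:
    ∫_0^1/3 49*x^6/16 dx = 7/34992;  ∫_0^1/3 -49*x^5/12 dx = -49/52488;  ∫_0^1/3 49*x^4/24 dx = 49/29160;
    ∫_0^1/3 -49*x^3/108 dx = -49/34992;  ∫_0^1/3 49*x^2/1296 dx = 49/104976.
  Sum: 7/34992 − 49/52488 + 49/29160 − 49/34992 + 49/104976 = 7/524880.
  ∫_0^1/3 (u')² dx = ∫_0^1/3 (441*x^4/16 - 49*x^3/2 + 539*x^2/72 - 49*x/54 + 49/1296) dx. Term by term:
    ∫_0^1/3 441*x^4/16 dx = 49/2160;  ∫_0^1/3 -49*x^3/2 dx = -49/648;  ∫_0^1/3 539*x^2/72 dx = 539/5832;
    ∫_0^1/3 -49*x/54 dx = -49/972;  ∫_0^1/3 49/1296 dx = 49/3888.
  Sum: 49/2160 − 49/648 + 539/5832 − 49/972 + 49/3888 = 49/29160.
∫_0^1/3 u² dx = 7/524880, so ||u||_L² = sqrt(35)/1620.
∫_0^1/3 (u')² dx = 49/29160, so ||u'||_L² = 7*sqrt(10)/540.
Ratio ||u||_L² / ||u'||_L² = sqrt(14)/42.
Sharp Poincaré constant on H^1_0(0, 1/3) is C_P = L/π = 1/(3*π), achieved by sin(3*π·x).
A polynomial bump cannot attain the sharp Poincaré constant (only the first sine eigenfunction does), so the ratio is strictly less than C_P, consistent with ||u||_L² ≤ C_P ||u'||_L².


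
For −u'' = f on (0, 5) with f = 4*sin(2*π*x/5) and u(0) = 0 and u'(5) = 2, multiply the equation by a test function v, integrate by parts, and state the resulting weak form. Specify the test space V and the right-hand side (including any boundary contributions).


V = {v ∈ H^1(0, 5) : v(0) = 0} (test functions vanish at x = 0 where u is specified); weak form: ∫_0^5 u'v' dx = ∫_0^5 (4*sin(2*π*x/5)) v dx + 2·v(5) for all v ∈ V.

Multiply both sides by a test function v and integrate from 0 to 5:
  ∫_0^5 −u''(x) v(x) dx = ∫_0^5 f(x) v(x) dx.
Integrate the LHS by parts once:
  ∫_0^5 −u'' v dx = −[u'(x) v(x)]_0^5 + ∫_0^5 u'(x) v'(x) dx.
Thus ∫_0^5 u'(x) v'(x) dx = ∫_0^5 f(x) v(x) dx + [u'(x) v(x)]_0^5.
Choose V so that boundary terms are either known or forced to vanish.
Mixed BC: u(0) = 0 (Dirichlet) and u'(5) = 2 (Neumann). Define V = {v ∈ H^1(0, 5) : v(0) = 0}. Then [u' v]_0^5 = u'(5)·v(5) − u'(0)·0 = 2·v(5).
Weak formulation: find u (satisfying any essential BC) such that ∫_0^5 u'(x) v'(x) dx = ∫_0^5 f v dx + 2·v(5) for all v ∈ V (Dirichlet at 0 absorbed into V; Neumann datum at x = 5 contributes the boundary term).
Substituting f(x) = 4*sin(2*π*x/5), the right-hand side is ∫_0^5 (4*sin(2*π*x/5)) v dx + 2·v(5).


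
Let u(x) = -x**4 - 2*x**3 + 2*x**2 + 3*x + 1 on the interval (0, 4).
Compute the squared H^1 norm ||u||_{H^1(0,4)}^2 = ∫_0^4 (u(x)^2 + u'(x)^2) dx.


||u||_{H^1}^2 = 36968648/315

The H^1 norm (squared) on an interval (0, L) is
  ||u||_{H^1}^2 = ∫_0^L u(x)^2 dx + ∫_0^L u'(x)^2 dx.
Compute u'(x) = -4*x**3 - 6*x**2 + 4*x + 3.
Then u(x)^2 = x**8 + 4*x**7 - 14*x**5 - 10*x**4 + 8*x**3 + 13*x**2 + 6*x + 1 and u'(x)^2 = 16*x**6 + 48*x**5 + 4*x**4 - 72*x**3 - 20*x**2 + 24*x + 9.
Integrate each monomial from 0 to 4 using ∫_0^4 c·x^n dx = c·4^(n+1)/(n+1):
  ∫_0^4 u(x)^2 dx = ∫_0^4 (x^8 + 4*x^7 - 14*x^5 - 10*x^4 + 8*x^3 + 13*x^2 + 6*x + 1) dx. Term by term:
    ∫_0^4 x^8 dx = 262144/9;  ∫_0^4 4*x^7 dx = 32768;  ∫_0^4 -14*x^5 dx = -28672/3;
    ∫_0^4 -10*x^4 dx = -2048;  ∫_0^4 8*x^3 dx = 512;  ∫_0^4 13*x^2 dx = 832/3;
    ∫_0^4 6*x dx = 48;  ∫_0^4 1 dx = 4.
  Sum: 262144/9 + 32768 − 28672/3 − 2048 + 512 + 832/3 + 48 + 4 = 460180/9.
  ∫_0^4 u'(x)^2 dx = ∫_0^4 (16*x^6 + 48*x^5 + 4*x^4 - 72*x^3 - 20*x^2 + 24*x + 9) dx. Term by term:
    ∫_0^4 16*x^6 dx = 262144/7;  ∫_0^4 48*x^5 dx = 32768;  ∫_0^4 4*x^4 dx = 4096/5;
    ∫_0^4 -72*x^3 dx = -4608;  ∫_0^4 -20*x^2 dx = -1280/3;  ∫_0^4 24*x dx = 192;
    ∫_0^4 9 dx = 36.
  Sum: 262144/7 + 32768 + 4096/5 − 4608 − 1280/3 + 192 + 36 = 6954116/105.
Adding: ||u||_{H^1}^2 = 460180/9 + 6954116/105 = 36968648/315.


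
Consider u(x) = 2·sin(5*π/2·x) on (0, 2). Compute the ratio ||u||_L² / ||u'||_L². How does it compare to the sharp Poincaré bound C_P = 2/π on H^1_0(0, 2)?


||u||_L² / ||u'||_L² = 2/(5*π) < C_P = 2/π.

u(x) = 2·sin(5*π/2·x), so u'(x) = 5*π*cos(5*π*x/2).
Writing u(x) = A·sin(kπx/L) with A = 2 and k = 5, use ∫_0^L sin²(kπx/L) dx = L/2 and ∫_0^L cos²(kπx/L) dx = L/2.
u² = 4·sin²(5*π/2·x) and (u')² = 25*π^2·cos²(5*π/2·x), and each of sin², cos² integrates to L/2 = 1 over (0, 2).
∫_0^2 u² dx = 4, so ||u||_L² = 2.
∫_0^2 (u')² dx = 25*π^2, so ||u'||_L² = 5*π.
Ratio ||u||_L² / ||u'||_L² = 2/(5*π).
Sharp Poincaré constant on H^1_0(0, 2) is C_P = L/π = 2/π, achieved by sin(π/2·x).
This is the k = 5 harmonic; the ratio L/(kπ) is strictly less than C_P = L/π, consistent with the sharp inequality ||u||_L² ≤ C_P ||u'||_L².


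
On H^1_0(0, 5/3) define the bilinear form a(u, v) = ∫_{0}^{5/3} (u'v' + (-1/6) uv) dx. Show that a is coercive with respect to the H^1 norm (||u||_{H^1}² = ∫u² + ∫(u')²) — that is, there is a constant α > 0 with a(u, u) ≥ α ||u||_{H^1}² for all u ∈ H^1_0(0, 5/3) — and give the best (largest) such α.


α = (-25 + 54*π^2)/(6*(25 + 9*π^2))

Coercivity of a(·,·) on H^1_0(0, 5/3) means a(u, u) ≥ α ||u||_{H^1}² for every u ∈ H^1_0.
The interval has length L = 5/3, and Poincaré/coercivity depend only on L. Here a(u, u) = ∫(u')² + (-1/6)·∫u².
Here c = -1/6 < 0 with |c| < (π/L)² = 9*π^2/25, so coercivity still holds. The condition a(u,u) ≥ α||u||_{H^1}² reads (1−α)∫(u')² ≥ (α−c)∫u². Any admissible α is ≤ 1 (rapidly oscillating u have ∫u²/∫(u')² → 0), and α = 1 would force 0 ≥ (1−c)∫u², impossible since c < 1; so 1−α > 0. By the sharp Poincaré inequality on H^1_0 of an interval of length L, ∫(u')² ≥ (π/L)²∫u² with equality for the first sine mode sin(π(x−x₀)/L) (x₀ the left endpoint), so the inequality holds for all u iff (1−α)(π/L)² ≥ α − c, i.e. α ≤ ((π/L)² + c)/((π/L)² + 1) = (1 + c(L/π)²)/(1 + (L/π)²). (Direct route, valid since c ≤ 0: Poincaré gives c∫u² ≥ c(L/π)²∫(u')², so a(u,u) ≥ (1 + c(L/π)²)∫(u')², while ||u||_{H^1}² ≤ (1 + (L/π)²)∫(u')²; dividing yields the same α.) With (π/L)² = 9*π^2/25 and c = -1/6, the largest admissible constant is α = ((π/L)² + c)/((π/L)² + 1).
Simplifying, α = (-25 + 54*π^2)/(6*(25 + 9*π^2)).


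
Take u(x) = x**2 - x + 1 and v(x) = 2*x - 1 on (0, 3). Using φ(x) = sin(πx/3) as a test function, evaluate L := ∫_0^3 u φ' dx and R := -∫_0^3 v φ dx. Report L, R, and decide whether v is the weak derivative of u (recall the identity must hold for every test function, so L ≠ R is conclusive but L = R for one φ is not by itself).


LHS = -12/π, RHS = -12/π. Yes, v = u' weakly.

u(x) = x**2 - x + 1, classical derivative u'(x) = 2*x - 1.
φ(x) = sin(πx/3), so φ'(x) = π*cos(π*x/3)/3.
Note φ(0) = φ(3) = 0, so the boundary term u·φ vanishes.
LHS = ∫_0^3 u(x) φ'(x) dx = ∫_0^3 (π*x^2*cos(π*x/3)/3 - π*x*cos(π*x/3)/3 + π*cos(π*x/3)/3) dx. Term by term:
  ∫_0^3 π*cos(π*x/3)/3 dx = 0;  ∫_0^3 -π*x*cos(π*x/3)/3 dx = 6/π;  ∫_0^3 π*x^2*cos(π*x/3)/3 dx = -18/π.
Sum: 0 + 6/π − 18/π = -12/π.
So LHS = -12/π.
∫_0^3 v(x) φ(x) dx = ∫_0^3 (2*x*sin(π*x/3) - sin(π*x/3)) dx. Term by term:
  ∫_0^3 -sin(π*x/3) dx = -6/π;  ∫_0^3 2*x*sin(π*x/3) dx = 18/π.
Sum: -6/π + 18/π = 12/π.
So RHS = -∫_0^3 v(x) φ(x) dx = -12/π.
LHS = RHS, so the identity holds for this test φ.
Moreover u is smooth here and v(x) = u'(x) = 2*x - 1 pointwise, so the identity holds for every test function. Hence v is the weak derivative of u.


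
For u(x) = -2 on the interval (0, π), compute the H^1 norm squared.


||u||_{H^1(0,π)}^2 = 4*π

u'(x) = 0.
Expand u² and (u')² and integrate term by term on (0, π), using: for integers n ≥ 1, ∫_0^π sin²(nx) dx = ∫_0^π cos²(nx) dx = π/2; for n ≠ n', ∫_0^π sin(nx)sin(n'x) dx = ∫_0^π cos(nx)cos(n'x) dx = 0; and by product-to-sum, ∫_0^π sin(nx)cos(n'x) dx = ½∫_0^π [sin((n+n')x) + sin((n−n')x)] dx, which is 0 when n+n' is even and 2n/(n²−n'²) when n+n' is odd (it need not vanish on (0, π)). For the constant mode: ∫_0^π 1 dx = π, ∫_0^π cos(nx) dx = 0, ∫_0^π sin(nx) dx = (1−(−1)^n)/n.
  u² squared terms: (-2)²·∫1 dx = 4·π = 4*π.
  So ∫_0^π u² dx = 4*π.
  u' ≡ 0, so ∫_0^π (u')² dx = 0.
||u||_{H^1}^2 = (4*π) + (0) = 4*π.


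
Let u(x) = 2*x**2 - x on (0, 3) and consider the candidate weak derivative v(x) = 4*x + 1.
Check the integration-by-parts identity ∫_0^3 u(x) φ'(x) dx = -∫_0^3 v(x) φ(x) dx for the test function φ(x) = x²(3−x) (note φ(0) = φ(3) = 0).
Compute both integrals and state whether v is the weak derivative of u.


LHS = -837/20, RHS = -1107/20. No, v is not the weak derivative of u.

u(x) = 2*x**2 - x, classical derivative u'(x) = 4*x - 1.
φ(x) = x²(3−x), so φ'(x) = 3*x*(2 - x).
Note φ(0) = φ(3) = 0, so the boundary term u·φ vanishes.
LHS = ∫_0^3 u(x) φ'(x) dx = ∫_0^3 (-6*x^4 + 15*x^3 - 6*x^2) dx. Term by term:
  ∫_0^3 -6*x^4 dx = -1458/5;  ∫_0^3 15*x^3 dx = 1215/4;  ∫_0^3 -6*x^2 dx = -54.
Sum: -1458/5 + 1215/4 − 54 = -837/20.
So LHS = -837/20.
∫_0^3 v(x) φ(x) dx = ∫_0^3 (-4*x^4 + 11*x^3 + 3*x^2) dx. Term by term:
  ∫_0^3 -4*x^4 dx = -972/5;  ∫_0^3 11*x^3 dx = 891/4;  ∫_0^3 3*x^2 dx = 27.
Sum: -972/5 + 891/4 + 27 = 1107/20.
So RHS = -∫_0^3 v(x) φ(x) dx = -1107/20.
LHS − RHS = 27/2 ≠ 0, so the identity fails.
(For a valid weak derivative the identity must hold for EVERY test function, in particular this one. The failure shows v is NOT the weak derivative of u.)
Correct weak derivative would be u'(x) = 4*x - 1.


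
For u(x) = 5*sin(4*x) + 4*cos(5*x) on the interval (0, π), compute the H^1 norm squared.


||u||_{H^1(0,π)}^2 = -8320/9 + 841*π/2

u'(x) = -20*sin(5*x) + 20*cos(4*x).
Expand u² and (u')² and integrate term by term on (0, π), using: for integers n ≥ 1, ∫_0^π sin²(nx) dx = ∫_0^π cos²(nx) dx = π/2; for n ≠ n', ∫_0^π sin(nx)sin(n'x) dx = ∫_0^π cos(nx)cos(n'x) dx = 0; and by product-to-sum, ∫_0^π sin(nx)cos(n'x) dx = ½∫_0^π [sin((n+n')x) + sin((n−n')x)] dx, which is 0 when n+n' is even and 2n/(n²−n'²) when n+n' is odd (it need not vanish on (0, π)).
  u² squared terms: (4)²·∫cos(5x)² dx = 16·π/2 = 8*π;  (5)²·∫sin(4x)² dx = 25·π/2 = 25*π/2.
  u² cross terms: 2·(4)·(5)·∫cos(5x)·sin(4x) dx = 40·(-8/9) = -320/9.
  So ∫_0^π u² dx = 8*π + 25*π/2 − 320/9 = -320/9 + 41*π/2.
  (u')² squared terms: (-20)²·∫sin(5x)² dx = 400·π/2 = 200*π;  (20)²·∫cos(4x)² dx = 400·π/2 = 200*π.
  (u')² cross terms: 2·(-20)·(20)·∫sin(5x)·cos(4x) dx = -800·(10/9) = -8000/9.
  So ∫_0^π (u')² dx = 200*π + 200*π − 8000/9 = -8000/9 + 400*π.
||u||_{H^1}^2 = (-320/9 + 41*π/2) + (-8000/9 + 400*π) = -8320/9 + 841*π/2.


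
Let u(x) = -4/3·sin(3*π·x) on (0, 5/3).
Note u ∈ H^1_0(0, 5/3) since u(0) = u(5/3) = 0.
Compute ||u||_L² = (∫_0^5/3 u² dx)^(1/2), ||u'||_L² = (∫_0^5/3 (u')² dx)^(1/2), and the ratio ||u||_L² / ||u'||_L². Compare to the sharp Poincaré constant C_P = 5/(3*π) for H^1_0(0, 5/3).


||u||_L² / ||u'||_L² = 1/(3*π) < C_P = 5/(3*π).

u(x) = -4/3·sin(3*π·x), so u'(x) = -4*π*cos(3*π*x).
Writing u(x) = A·sin(kπx/L) with A = -4/3 and k = 5, use ∫_0^L sin²(kπx/L) dx = L/2 and ∫_0^L cos²(kπx/L) dx = L/2.
u² = 16/9·sin²(3*π·x) and (u')² = 16*π^2·cos²(3*π·x), and each of sin², cos² integrates to L/2 = 5/6 over (0, 5/3).
∫_0^5/3 u² dx = 40/27, so ||u||_L² = 2*sqrt(30)/9.
∫_0^5/3 (u')² dx = 40*π^2/3, so ||u'||_L² = 2*sqrt(30)*π/3.
Ratio ||u||_L² / ||u'||_L² = 1/(3*π).
Sharp Poincaré constant on H^1_0(0, 5/3) is C_P = L/π = 5/(3*π), achieved by sin(3*π/5·x).
This is the k = 5 harmonic; the ratio L/(kπ) is strictly less than C_P = L/π, consistent with the sharp inequality ||u||_L² ≤ C_P ||u'||_L².


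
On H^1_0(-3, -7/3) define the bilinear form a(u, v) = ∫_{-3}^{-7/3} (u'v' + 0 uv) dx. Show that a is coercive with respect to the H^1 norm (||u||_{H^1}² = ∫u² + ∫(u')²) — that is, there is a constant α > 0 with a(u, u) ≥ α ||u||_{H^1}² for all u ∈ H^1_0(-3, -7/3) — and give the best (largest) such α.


α = 9*π^2/(4 + 9*π^2)

Coercivity of a(·,·) on H^1_0(-3, -7/3) means a(u, u) ≥ α ||u||_{H^1}² for every u ∈ H^1_0.
The interval has length L = 2/3, and Poincaré/coercivity depend only on L. Here a(u, u) = ∫(u')² + (0)·∫u².
Here c = 0, so a(u,u) = ∫(u')² alone. The condition a(u,u) ≥ α||u||_{H^1}² reads (1−α)∫(u')² ≥ (α−c)∫u². Any admissible α is ≤ 1 (rapidly oscillating u have ∫u²/∫(u')² → 0), and α = 1 would force 0 ≥ (1−c)∫u², impossible since c < 1; so 1−α > 0. By the sharp Poincaré inequality on H^1_0 of an interval of length L, ∫(u')² ≥ (π/L)²∫u² with equality for the first sine mode sin(π(x−x₀)/L) (x₀ the left endpoint), so the inequality holds for all u iff (1−α)(π/L)² ≥ α − c, i.e. α ≤ ((π/L)² + c)/((π/L)² + 1) = (1 + c(L/π)²)/(1 + (L/π)²). (Direct route, valid since c ≤ 0: Poincaré gives c∫u² ≥ c(L/π)²∫(u')², so a(u,u) ≥ (1 + c(L/π)²)∫(u')², while ||u||_{H^1}² ≤ (1 + (L/π)²)∫(u')²; dividing yields the same α.) With (π/L)² = 9*π^2/4 and c = 0, the largest admissible constant is α = ((π/L)² + c)/((π/L)² + 1).
Simplifying, α = 9*π^2/(4 + 9*π^2).


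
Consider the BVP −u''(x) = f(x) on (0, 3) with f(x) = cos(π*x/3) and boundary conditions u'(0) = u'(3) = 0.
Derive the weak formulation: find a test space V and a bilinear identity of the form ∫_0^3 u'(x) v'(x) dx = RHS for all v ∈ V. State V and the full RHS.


V = H^1(0, 3) (no boundary constraint on v; u is determined up to an additive constant); weak form: ∫_0^3 u'v' dx = ∫_0^3 (cos(π*x/3)) v dx for all v ∈ V.

Multiply both sides by a test function v and integrate from 0 to 3:
  ∫_0^3 −u''(x) v(x) dx = ∫_0^3 f(x) v(x) dx.
Integrate the LHS by parts once:
  ∫_0^3 −u'' v dx = −[u'(x) v(x)]_0^3 + ∫_0^3 u'(x) v'(x) dx.
Thus ∫_0^3 u'(x) v'(x) dx = ∫_0^3 f(x) v(x) dx + [u'(x) v(x)]_0^3.
Choose V so that boundary terms are either known or forced to vanish.
u has homogeneous Neumann: u'(0) = u'(3) = 0. So [u' v]_0^3 = 0·v(3) − 0·v(0) = 0 for any v; take V = H^1(0, 3).
Weak formulation: find u (satisfying any essential BC) such that ∫_0^3 u'(x) v'(x) dx = ∫_0^3 f v dx for all v ∈ V (homogeneous Neumann, so boundary terms vanish).
Substituting f(x) = cos(π*x/3), the right-hand side is ∫_0^3 (cos(π*x/3)) v dx.
Compatibility check (pure Neumann): taking v ≡ 1 ∈ V gives 0 = ∫_0^3 f dx + (0) − (0), i.e. ∫_0^3 f dx must equal u'(0) − u'(3) = 0. Indeed ∫_0^3 (cos(π*x/3)) dx = 0, so the data are compatible. The solution is then unique only up to an additive constant (fix it e.g. by requiring ∫_0^3 u dx = 0).


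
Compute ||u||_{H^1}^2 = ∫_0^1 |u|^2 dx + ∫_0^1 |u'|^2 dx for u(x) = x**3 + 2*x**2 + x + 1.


||u||_{H^1}^2 = 1147/42

The H^1 norm (squared) on an interval (0, L) is
  ||u||_{H^1}^2 = ∫_0^L u(x)^2 dx + ∫_0^L u'(x)^2 dx.
Compute u'(x) = 3*x**2 + 4*x + 1.
Then u(x)^2 = x**6 + 4*x**5 + 6*x**4 + 6*x**3 + 5*x**2 + 2*x + 1 and u'(x)^2 = 9*x**4 + 24*x**3 + 22*x**2 + 8*x + 1.
Integrate each monomial from 0 to 1 using ∫_0^1 c·x^n dx = c·1^(n+1)/(n+1):
  ∫_0^1 u(x)^2 dx = ∫_0^1 (x^6 + 4*x^5 + 6*x^4 + 6*x^3 + 5*x^2 + 2*x + 1) dx. Term by term:
    ∫_0^1 x^6 dx = 1/7;  ∫_0^1 4*x^5 dx = 2/3;  ∫_0^1 6*x^4 dx = 6/5;
    ∫_0^1 6*x^3 dx = 3/2;  ∫_0^1 5*x^2 dx = 5/3;  ∫_0^1 2*x dx = 1;
    ∫_0^1 1 dx = 1.
  Sum: 1/7 + 2/3 + 6/5 + 3/2 + 5/3 + 1 + 1 = 1507/210.
  ∫_0^1 u'(x)^2 dx = ∫_0^1 (9*x^4 + 24*x^3 + 22*x^2 + 8*x + 1) dx. Term by term:
    ∫_0^1 9*x^4 dx = 9/5;  ∫_0^1 24*x^3 dx = 6;  ∫_0^1 22*x^2 dx = 22/3;
    ∫_0^1 8*x dx = 4;  ∫_0^1 1 dx = 1.
  Sum: 9/5 + 6 + 22/3 + 4 + 1 = 302/15.
Adding: ||u||_{H^1}^2 = 1507/210 + 302/15 = 1147/42.


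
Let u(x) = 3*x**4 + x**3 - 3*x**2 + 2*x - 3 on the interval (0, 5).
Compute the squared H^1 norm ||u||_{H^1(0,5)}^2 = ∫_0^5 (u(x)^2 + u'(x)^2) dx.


||u||_{H^1}^2 = 317580785/84

The H^1 norm (squared) on an interval (0, L) is
  ||u||_{H^1}^2 = ∫_0^L u(x)^2 dx + ∫_0^L u'(x)^2 dx.
Compute u'(x) = 12*x**3 + 3*x**2 - 6*x + 2.
Then u(x)^2 = 9*x**8 + 6*x**7 - 17*x**6 + 6*x**5 - 5*x**4 - 18*x**3 + 22*x**2 - 12*x + 9 and u'(x)^2 = 144*x**6 + 72*x**5 - 135*x**4 + 12*x**3 + 48*x**2 - 24*x + 4.
Integrate each monomial from 0 to 5 using ∫_0^5 c·x^n dx = c·5^(n+1)/(n+1):
  ∫_0^5 u(x)^2 dx = ∫_0^5 (9*x^8 + 6*x^7 - 17*x^6 + 6*x^5 - 5*x^4 - 18*x^3 + 22*x^2 - 12*x + 9) dx. Term by term:
    ∫_0^5 9*x^8 dx = 1953125;  ∫_0^5 6*x^7 dx = 1171875/4;  ∫_0^5 -17*x^6 dx = -1328125/7;
    ∫_0^5 6*x^5 dx = 15625;  ∫_0^5 -5*x^4 dx = -3125;  ∫_0^5 -18*x^3 dx = -5625/2;
    ∫_0^5 22*x^2 dx = 2750/3;  ∫_0^5 -12*x dx = -150;  ∫_0^5 9 dx = 45.
  Sum: 1953125 + 1171875/4 − 1328125/7 + 15625 − 3125 − 5625/2 + 2750/3 − 150 + 45 = 173616305/84.
  ∫_0^5 u'(x)^2 dx = ∫_0^5 (144*x^6 + 72*x^5 - 135*x^4 + 12*x^3 + 48*x^2 - 24*x + 4) dx. Term by term:
    ∫_0^5 144*x^6 dx = 11250000/7;  ∫_0^5 72*x^5 dx = 187500;  ∫_0^5 -135*x^4 dx = -84375;
    ∫_0^5 12*x^3 dx = 1875;  ∫_0^5 48*x^2 dx = 2000;  ∫_0^5 -24*x dx = -300;
    ∫_0^5 4 dx = 20.
  Sum: 11250000/7 + 187500 − 84375 + 1875 + 2000 − 300 + 20 = 11997040/7.
Adding: ||u||_{H^1}^2 = 173616305/84 + 11997040/7 = 317580785/84.


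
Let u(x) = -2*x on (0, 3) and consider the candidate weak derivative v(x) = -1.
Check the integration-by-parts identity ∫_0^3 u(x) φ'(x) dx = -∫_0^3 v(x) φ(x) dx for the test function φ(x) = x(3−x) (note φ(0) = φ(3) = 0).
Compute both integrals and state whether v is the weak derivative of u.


LHS = 9, RHS = 9/2. No, v is not the weak derivative of u.

u(x) = -2*x, classical derivative u'(x) = -2.
φ(x) = x(3−x), so φ'(x) = 3 - 2*x.
Note φ(0) = φ(3) = 0, so the boundary term u·φ vanishes.
LHS = ∫_0^3 u(x) φ'(x) dx = ∫_0^3 (4*x^2 - 6*x) dx. Term by term:
  ∫_0^3 4*x^2 dx = 36;  ∫_0^3 -6*x dx = -27.
Sum: 36 − 27 = 9.
So LHS = 9.
∫_0^3 v(x) φ(x) dx = ∫_0^3 (x^2 - 3*x) dx. Term by term:
  ∫_0^3 x^2 dx = 9;  ∫_0^3 -3*x dx = -27/2.
Sum: 9 − 27/2 = -9/2.
So RHS = -∫_0^3 v(x) φ(x) dx = 9/2.
LHS − RHS = 9/2 ≠ 0, so the identity fails.
(For a valid weak derivative the identity must hold for EVERY test function, in particular this one. The failure shows v is NOT the weak derivative of u.)
Correct weak derivative would be u'(x) = -2.


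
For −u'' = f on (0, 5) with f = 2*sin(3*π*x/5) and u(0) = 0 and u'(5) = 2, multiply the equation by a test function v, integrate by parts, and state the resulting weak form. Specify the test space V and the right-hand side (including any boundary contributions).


V = {v ∈ H^1(0, 5) : v(0) = 0} (test functions vanish at x = 0 where u is specified); weak form: ∫_0^5 u'v' dx = ∫_0^5 (2*sin(3*π*x/5)) v dx + 2·v(5) for all v ∈ V.

Multiply both sides by a test function v and integrate from 0 to 5:
  ∫_0^5 −u''(x) v(x) dx = ∫_0^5 f(x) v(x) dx.
Integrate the LHS by parts once:
  ∫_0^5 −u'' v dx = −[u'(x) v(x)]_0^5 + ∫_0^5 u'(x) v'(x) dx.
Thus ∫_0^5 u'(x) v'(x) dx = ∫_0^5 f(x) v(x) dx + [u'(x) v(x)]_0^5.
Choose V so that boundary terms are either known or forced to vanish.
Mixed BC: u(0) = 0 (Dirichlet) and u'(5) = 2 (Neumann). Define V = {v ∈ H^1(0, 5) : v(0) = 0}. Then [u' v]_0^5 = u'(5)·v(5) − u'(0)·0 = 2·v(5).
Weak formulation: find u (satisfying any essential BC) such that ∫_0^5 u'(x) v'(x) dx = ∫_0^5 f v dx + 2·v(5) for all v ∈ V (Dirichlet at 0 absorbed into V; Neumann datum at x = 5 contributes the boundary term).
Substituting f(x) = 2*sin(3*π*x/5), the right-hand side is ∫_0^5 (2*sin(3*π*x/5)) v dx + 2·v(5).


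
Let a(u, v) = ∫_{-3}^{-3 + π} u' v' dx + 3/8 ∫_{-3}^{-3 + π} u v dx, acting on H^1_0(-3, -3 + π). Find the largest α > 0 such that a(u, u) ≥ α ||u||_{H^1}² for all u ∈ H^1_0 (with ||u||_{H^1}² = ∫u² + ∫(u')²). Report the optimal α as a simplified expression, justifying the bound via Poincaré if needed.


α = 11/16

Coercivity of a(·,·) on H^1_0(-3, -3 + π) means a(u, u) ≥ α ||u||_{H^1}² for every u ∈ H^1_0.
The interval has length L = π, and Poincaré/coercivity depend only on L. Here a(u, u) = ∫(u')² + (3/8)·∫u².
Here 0 < c = 3/8 < 1. The condition a(u,u) ≥ α||u||_{H^1}² reads (1−α)∫(u')² ≥ (α−c)∫u². Any admissible α is ≤ 1 (rapidly oscillating u have ∫u²/∫(u')² → 0), and α = 1 would force 0 ≥ (1−c)∫u², impossible since c < 1; so 1−α > 0. By the sharp Poincaré inequality on H^1_0 of an interval of length L, ∫(u')² ≥ (π/L)²∫u² with equality for the first sine mode sin(π(x−x₀)/L) (x₀ the left endpoint), so the inequality holds for all u iff (1−α)(π/L)² ≥ α − c, i.e. α ≤ ((π/L)² + c)/((π/L)² + 1) = (1 + c(L/π)²)/(1 + (L/π)²). With (π/L)² = 1 and c = 3/8, the largest admissible constant is α = ((π/L)² + c)/((π/L)² + 1).
Simplifying, α = 11/16.


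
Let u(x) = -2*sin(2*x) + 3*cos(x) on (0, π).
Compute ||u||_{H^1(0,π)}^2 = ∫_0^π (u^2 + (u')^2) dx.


||u||_{H^1(0,π)}^2 = -32 + 19*π

u'(x) = -3*sin(x) - 4*cos(2*x).
Expand u² and (u')² and integrate term by term on (0, π), using: for integers n ≥ 1, ∫_0^π sin²(nx) dx = ∫_0^π cos²(nx) dx = π/2; for n ≠ n', ∫_0^π sin(nx)sin(n'x) dx = ∫_0^π cos(nx)cos(n'x) dx = 0; and by product-to-sum, ∫_0^π sin(nx)cos(n'x) dx = ½∫_0^π [sin((n+n')x) + sin((n−n')x)] dx, which is 0 when n+n' is even and 2n/(n²−n'²) when n+n' is odd (it need not vanish on (0, π)).
  u² squared terms: (-2)²·∫sin(2x)² dx = 4·π/2 = 2*π;  (3)²·∫cos(x)² dx = 9·π/2 = 9*π/2.
  u² cross terms: 2·(-2)·(3)·∫sin(2x)·cos(x) dx = -12·(4/3) = -16.
  So ∫_0^π u² dx = 2*π + 9*π/2 − 16 = -16 + 13*π/2.
  (u')² squared terms: (-4)²·∫cos(2x)² dx = 16·π/2 = 8*π;  (-3)²·∫sin(x)² dx = 9·π/2 = 9*π/2.
  (u')² cross terms: 2·(-4)·(-3)·∫cos(2x)·sin(x) dx = 24·(-2/3) = -16.
  So ∫_0^π (u')² dx = 8*π + 9*π/2 − 16 = -16 + 25*π/2.
||u||_{H^1}^2 = (-16 + 13*π/2) + (-16 + 25*π/2) = -32 + 19*π.


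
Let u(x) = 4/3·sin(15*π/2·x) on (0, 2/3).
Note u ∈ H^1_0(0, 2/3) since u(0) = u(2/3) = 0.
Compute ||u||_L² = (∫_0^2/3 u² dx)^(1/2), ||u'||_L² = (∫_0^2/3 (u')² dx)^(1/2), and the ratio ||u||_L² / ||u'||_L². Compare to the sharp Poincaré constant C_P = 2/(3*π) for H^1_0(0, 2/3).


||u||_L² / ||u'||_L² = 2/(15*π) < C_P = 2/(3*π).

u(x) = 4/3·sin(15*π/2·x), so u'(x) = 10*π*cos(15*π*x/2).
Writing u(x) = A·sin(kπx/L) with A = 4/3 and k = 5, use ∫_0^L sin²(kπx/L) dx = L/2 and ∫_0^L cos²(kπx/L) dx = L/2.
u² = 16/9·sin²(15*π/2·x) and (u')² = 100*π^2·cos²(15*π/2·x), and each of sin², cos² integrates to L/2 = 1/3 over (0, 2/3).
∫_0^2/3 u² dx = 16/27, so ||u||_L² = 4*sqrt(3)/9.
∫_0^2/3 (u')² dx = 100*π^2/3, so ||u'||_L² = 10*sqrt(3)*π/3.
Ratio ||u||_L² / ||u'||_L² = 2/(15*π).
Sharp Poincaré constant on H^1_0(0, 2/3) is C_P = L/π = 2/(3*π), achieved by sin(3*π/2·x).
This is the k = 5 harmonic; the ratio L/(kπ) is strictly less than C_P = L/π, consistent with the sharp inequality ||u||_L² ≤ C_P ||u'||_L².


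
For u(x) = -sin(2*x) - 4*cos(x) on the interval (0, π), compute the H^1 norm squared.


||u||_{H^1(0,π)}^2 = 64/3 + 37*π/2

u'(x) = 4*sin(x) - 2*cos(2*x).
Expand u² and (u')² and integrate term by term on (0, π), using: for integers n ≥ 1, ∫_0^π sin²(nx) dx = ∫_0^π cos²(nx) dx = π/2; for n ≠ n', ∫_0^π sin(nx)sin(n'x) dx = ∫_0^π cos(nx)cos(n'x) dx = 0; and by product-to-sum, ∫_0^π sin(nx)cos(n'x) dx = ½∫_0^π [sin((n+n')x) + sin((n−n')x)] dx, which is 0 when n+n' is even and 2n/(n²−n'²) when n+n' is odd (it need not vanish on (0, π)).
  u² squared terms: (-1)²·∫sin(2x)² dx = 1·π/2 = π/2;  (-4)²·∫cos(x)² dx = 16·π/2 = 8*π.
  u² cross terms: 2·(-1)·(-4)·∫sin(2x)·cos(x) dx = 8·(4/3) = 32/3.
  So ∫_0^π u² dx = π/2 + 8*π + 32/3 = 32/3 + 17*π/2.
  (u')² squared terms: (-2)²·∫cos(2x)² dx = 4·π/2 = 2*π;  (4)²·∫sin(x)² dx = 16·π/2 = 8*π.
  (u')² cross terms: 2·(-2)·(4)·∫cos(2x)·sin(x) dx = -16·(-2/3) = 32/3.
  So ∫_0^π (u')² dx = 2*π + 8*π + 32/3 = 32/3 + 10*π.
||u||_{H^1}^2 = (32/3 + 17*π/2) + (32/3 + 10*π) = 64/3 + 37*π/2.


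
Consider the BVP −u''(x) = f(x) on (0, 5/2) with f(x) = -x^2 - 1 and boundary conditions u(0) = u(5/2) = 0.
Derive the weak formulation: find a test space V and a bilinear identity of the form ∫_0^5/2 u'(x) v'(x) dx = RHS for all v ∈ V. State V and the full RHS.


V = H^1_0(0, 5/2) (so v(0) = v(5/2) = 0); weak form: ∫_0^5/2 u'v' dx = ∫_0^5/2 (-x^2 - 1) v dx for all v ∈ V.

Multiply both sides by a test function v and integrate from 0 to 5/2:
  ∫_0^5/2 −u''(x) v(x) dx = ∫_0^5/2 f(x) v(x) dx.
Integrate the LHS by parts once:
  ∫_0^5/2 −u'' v dx = −[u'(x) v(x)]_0^5/2 + ∫_0^5/2 u'(x) v'(x) dx.
Thus ∫_0^5/2 u'(x) v'(x) dx = ∫_0^5/2 f(x) v(x) dx + [u'(x) v(x)]_0^5/2.
Choose V so that boundary terms are either known or forced to vanish.
u is Dirichlet: u(0) = u(5/2) = 0. Let V = H^1_0(0, 5/2); then v(0) = v(5/2) = 0, and [u' v]_0^5/2 = 0.
Weak formulation: find u (satisfying any essential BC) such that ∫_0^5/2 u'(x) v'(x) dx = ∫_0^5/2 f v dx for all v ∈ V.
Substituting f(x) = -x^2 - 1, the right-hand side is ∫_0^5/2 (-x^2 - 1) v dx.


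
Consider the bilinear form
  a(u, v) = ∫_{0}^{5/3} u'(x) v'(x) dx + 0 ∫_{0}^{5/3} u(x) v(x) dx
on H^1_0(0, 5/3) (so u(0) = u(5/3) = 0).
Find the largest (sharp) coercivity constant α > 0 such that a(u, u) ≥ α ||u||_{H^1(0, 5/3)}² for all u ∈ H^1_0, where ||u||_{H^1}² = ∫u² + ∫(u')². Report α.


α = 9*π^2/(25 + 9*π^2)

Coercivity of a(·,·) on H^1_0(0, 5/3) means a(u, u) ≥ α ||u||_{H^1}² for every u ∈ H^1_0.
The interval has length L = 5/3, and Poincaré/coercivity depend only on L. Here a(u, u) = ∫(u')² + (0)·∫u².
Here c = 0, so a(u,u) = ∫(u')² alone. The condition a(u,u) ≥ α||u||_{H^1}² reads (1−α)∫(u')² ≥ (α−c)∫u². Any admissible α is ≤ 1 (rapidly oscillating u have ∫u²/∫(u')² → 0), and α = 1 would force 0 ≥ (1−c)∫u², impossible since c < 1; so 1−α > 0. By the sharp Poincaré inequality on H^1_0 of an interval of length L, ∫(u')² ≥ (π/L)²∫u² with equality for the first sine mode sin(π(x−x₀)/L) (x₀ the left endpoint), so the inequality holds for all u iff (1−α)(π/L)² ≥ α − c, i.e. α ≤ ((π/L)² + c)/((π/L)² + 1) = (1 + c(L/π)²)/(1 + (L/π)²). (Direct route, valid since c ≤ 0: Poincaré gives c∫u² ≥ c(L/π)²∫(u')², so a(u,u) ≥ (1 + c(L/π)²)∫(u')², while ||u||_{H^1}² ≤ (1 + (L/π)²)∫(u')²; dividing yields the same α.) With (π/L)² = 9*π^2/25 and c = 0, the largest admissible constant is α = ((π/L)² + c)/((π/L)² + 1).
Simplifying, α = 9*π^2/(25 + 9*π^2).


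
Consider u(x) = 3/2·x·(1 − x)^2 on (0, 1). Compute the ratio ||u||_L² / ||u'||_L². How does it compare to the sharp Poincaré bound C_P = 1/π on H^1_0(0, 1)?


||u||_L² / ||u'||_L² = sqrt(14)/14 < C_P = 1/π.

u(x) = 3/2·x·(1 − x)^2, so u'(x) = 9*x^2/2 - 6*x + 3/2.
u(x) = 3/2·x·(1 − x)^2 vanishes at x = 0 and x = 1, so u ∈ H^1_0(0, 1). Differentiate via the product rule and integrate the resulting polynomials term by term.
  ∫_0^1 u² dx = ∫_0^1 (9*x^6/4 - 9*x^5 + 27*x^4/2 - 9*x^3 + 9*x^2/4) dx. Term by term:
    ∫_0^1 9*x^6/4 dx = 9/28;  ∫_0^1 -9*x^5 dx = -3/2;  ∫_0^1 27*x^4/2 dx = 27/10;
    ∫_0^1 -9*x^3 dx = -9/4;  ∫_0^1 9*x^2/4 dx = 3/4.
  Sum: 9/28 − 3/2 + 27/10 − 9/4 + 3/4 = 3/140.
  ∫_0^1 (u')² dx = ∫_0^1 (81*x^4/4 - 54*x^3 + 99*x^2/2 - 18*x + 9/4) dx. Term by term:
    ∫_0^1 81*x^4/4 dx = 81/20;  ∫_0^1 -54*x^3 dx = -27/2;  ∫_0^1 99*x^2/2 dx = 33/2;
    ∫_0^1 -18*x dx = -9;  ∫_0^1 9/4 dx = 9/4.
  Sum: 81/20 − 27/2 + 33/2 − 9 + 9/4 = 3/10.
∫_0^1 u² dx = 3/140, so ||u||_L² = sqrt(105)/70.
∫_0^1 (u')² dx = 3/10, so ||u'||_L² = sqrt(30)/10.
Ratio ||u||_L² / ||u'||_L² = sqrt(14)/14.
Sharp Poincaré constant on H^1_0(0, 1) is C_P = L/π = 1/π, achieved by sin(π·x).
A polynomial bump cannot attain the sharp Poincaré constant (only the first sine eigenfunction does), so the ratio is strictly less than C_P, consistent with ||u||_L² ≤ C_P ||u'||_L².


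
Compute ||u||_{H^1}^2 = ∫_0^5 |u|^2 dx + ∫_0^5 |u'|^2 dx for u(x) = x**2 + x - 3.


||u||_{H^1}^2 = 5525/6

The H^1 norm (squared) on an interval (0, L) is
  ||u||_{H^1}^2 = ∫_0^L u(x)^2 dx + ∫_0^L u'(x)^2 dx.
Compute u'(x) = 2*x + 1.
Then u(x)^2 = x**4 + 2*x**3 - 5*x**2 - 6*x + 9 and u'(x)^2 = 4*x**2 + 4*x + 1.
Integrate each monomial from 0 to 5 using ∫_0^5 c·x^n dx = c·5^(n+1)/(n+1):
  ∫_0^5 u(x)^2 dx = ∫_0^5 (x^4 + 2*x^3 - 5*x^2 - 6*x + 9) dx. Term by term:
    ∫_0^5 x^4 dx = 625;  ∫_0^5 2*x^3 dx = 625/2;  ∫_0^5 -5*x^2 dx = -625/3;
    ∫_0^5 -6*x dx = -75;  ∫_0^5 9 dx = 45.
  Sum: 625 + 625/2 − 625/3 − 75 + 45 = 4195/6.
  ∫_0^5 u'(x)^2 dx = ∫_0^5 (4*x^2 + 4*x + 1) dx. Term by term:
    ∫_0^5 4*x^2 dx = 500/3;  ∫_0^5 4*x dx = 50;  ∫_0^5 1 dx = 5.
  Sum: 500/3 + 50 + 5 = 665/3.
Adding: ||u||_{H^1}^2 = 4195/6 + 665/3 = 5525/6.


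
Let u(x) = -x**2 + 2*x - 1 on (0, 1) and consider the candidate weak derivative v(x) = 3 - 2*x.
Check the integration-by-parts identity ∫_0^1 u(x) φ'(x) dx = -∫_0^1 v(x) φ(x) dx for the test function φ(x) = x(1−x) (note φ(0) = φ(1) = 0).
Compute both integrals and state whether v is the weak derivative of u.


LHS = -1/6, RHS = -1/3. No, v is not the weak derivative of u.

u(x) = -x**2 + 2*x - 1, classical derivative u'(x) = 2 - 2*x.
φ(x) = x(1−x), so φ'(x) = 1 - 2*x.
Note φ(0) = φ(1) = 0, so the boundary term u·φ vanishes.
LHS = ∫_0^1 u(x) φ'(x) dx = ∫_0^1 (2*x^3 - 5*x^2 + 4*x - 1) dx. Term by term:
  ∫_0^1 2*x^3 dx = 1/2;  ∫_0^1 -5*x^2 dx = -5/3;  ∫_0^1 4*x dx = 2;
  ∫_0^1 -1 dx = -1.
Sum: 1/2 − 5/3 + 2 − 1 = -1/6.
So LHS = -1/6.
∫_0^1 v(x) φ(x) dx = ∫_0^1 (2*x^3 - 5*x^2 + 3*x) dx. Term by term:
  ∫_0^1 2*x^3 dx = 1/2;  ∫_0^1 -5*x^2 dx = -5/3;  ∫_0^1 3*x dx = 3/2.
Sum: 1/2 − 5/3 + 3/2 = 1/3.
So RHS = -∫_0^1 v(x) φ(x) dx = -1/3.
LHS − RHS = 1/6 ≠ 0, so the identity fails.
(For a valid weak derivative the identity must hold for EVERY test function, in particular this one. The failure shows v is NOT the weak derivative of u.)
Correct weak derivative would be u'(x) = 2 - 2*x.


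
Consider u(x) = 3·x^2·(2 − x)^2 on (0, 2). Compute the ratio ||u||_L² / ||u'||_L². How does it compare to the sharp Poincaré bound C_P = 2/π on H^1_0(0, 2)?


||u||_L² / ||u'||_L² = sqrt(3)/3 < C_P = 2/π.

u(x) = 3·x^2·(2 − x)^2, so u'(x) = 12*x*(x - 2)*(x - 1).
u(x) = 3·x^2·(2 − x)^2 vanishes at x = 0 and x = 2, so u ∈ H^1_0(0, 2). Differentiate via the product rule and integrate the resulting polynomials term by term.
  ∫_0^2 u² dx = ∫_0^2 (9*x^8 - 72*x^7 + 216*x^6 - 288*x^5 + 144*x^4) dx. Term by term:
    ∫_0^2 9*x^8 dx = 512;  ∫_0^2 -72*x^7 dx = -2304;  ∫_0^2 216*x^6 dx = 27648/7;
    ∫_0^2 -288*x^5 dx = -3072;  ∫_0^2 144*x^4 dx = 4608/5.
  Sum: 512 − 2304 + 27648/7 − 3072 + 4608/5 = 256/35.
  ∫_0^2 (u')² dx = ∫_0^2 (144*x^6 - 864*x^5 + 1872*x^4 - 1728*x^3 + 576*x^2) dx. Term by term:
    ∫_0^2 144*x^6 dx = 18432/7;  ∫_0^2 -864*x^5 dx = -9216;  ∫_0^2 1872*x^4 dx = 59904/5;
    ∫_0^2 -1728*x^3 dx = -6912;  ∫_0^2 576*x^2 dx = 1536.
  Sum: 18432/7 − 9216 + 59904/5 − 6912 + 1536 = 768/35.
∫_0^2 u² dx = 256/35, so ||u||_L² = 16*sqrt(35)/35.
∫_0^2 (u')² dx = 768/35, so ||u'||_L² = 16*sqrt(105)/35.
Ratio ||u||_L² / ||u'||_L² = sqrt(3)/3.
Sharp Poincaré constant on H^1_0(0, 2) is C_P = L/π = 2/π, achieved by sin(π/2·x).
A polynomial bump cannot attain the sharp Poincaré constant (only the first sine eigenfunction does), so the ratio is strictly less than C_P, consistent with ||u||_L² ≤ C_P ||u'||_L².


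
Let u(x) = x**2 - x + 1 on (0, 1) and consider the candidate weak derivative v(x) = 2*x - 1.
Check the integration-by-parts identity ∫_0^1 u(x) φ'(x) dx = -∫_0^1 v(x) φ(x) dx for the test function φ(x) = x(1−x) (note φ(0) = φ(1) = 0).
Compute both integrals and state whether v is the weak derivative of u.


LHS = 0, RHS = 0. Yes, v = u' weakly.

u(x) = x**2 - x + 1, classical derivative u'(x) = 2*x - 1.
φ(x) = x(1−x), so φ'(x) = 1 - 2*x.
Note φ(0) = φ(1) = 0, so the boundary term u·φ vanishes.
LHS = ∫_0^1 u(x) φ'(x) dx = ∫_0^1 (-2*x^3 + 3*x^2 - 3*x + 1) dx. Term by term:
  ∫_0^1 -2*x^3 dx = -1/2;  ∫_0^1 3*x^2 dx = 1;  ∫_0^1 -3*x dx = -3/2;
  ∫_0^1 1 dx = 1.
Sum: -1/2 + 1 − 3/2 + 1 = 0.
So LHS = 0.
∫_0^1 v(x) φ(x) dx = ∫_0^1 (-2*x^3 + 3*x^2 - x) dx. Term by term:
  ∫_0^1 -2*x^3 dx = -1/2;  ∫_0^1 3*x^2 dx = 1;  ∫_0^1 -x dx = -1/2.
Sum: -1/2 + 1 − 1/2 = 0.
So RHS = -∫_0^1 v(x) φ(x) dx = 0.
LHS = RHS, so the identity holds for this test φ.
Moreover u is smooth here and v(x) = u'(x) = 2*x - 1 pointwise, so the identity holds for every test function. Hence v is the weak derivative of u.


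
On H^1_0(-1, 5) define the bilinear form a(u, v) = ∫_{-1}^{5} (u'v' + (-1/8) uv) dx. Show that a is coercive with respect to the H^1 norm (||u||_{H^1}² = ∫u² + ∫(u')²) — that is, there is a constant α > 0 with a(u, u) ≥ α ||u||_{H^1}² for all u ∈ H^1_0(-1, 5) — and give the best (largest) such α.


α = (-9/2 + π^2)/(π^2 + 36)

Coercivity of a(·,·) on H^1_0(-1, 5) means a(u, u) ≥ α ||u||_{H^1}² for every u ∈ H^1_0.
The interval has length L = 6, and Poincaré/coercivity depend only on L. Here a(u, u) = ∫(u')² + (-1/8)·∫u².
Here c = -1/8 < 0 with |c| < (π/L)² = π^2/36, so coercivity still holds. The condition a(u,u) ≥ α||u||_{H^1}² reads (1−α)∫(u')² ≥ (α−c)∫u². Any admissible α is ≤ 1 (rapidly oscillating u have ∫u²/∫(u')² → 0), and α = 1 would force 0 ≥ (1−c)∫u², impossible since c < 1; so 1−α > 0. By the sharp Poincaré inequality on H^1_0 of an interval of length L, ∫(u')² ≥ (π/L)²∫u² with equality for the first sine mode sin(π(x−x₀)/L) (x₀ the left endpoint), so the inequality holds for all u iff (1−α)(π/L)² ≥ α − c, i.e. α ≤ ((π/L)² + c)/((π/L)² + 1) = (1 + c(L/π)²)/(1 + (L/π)²). (Direct route, valid since c ≤ 0: Poincaré gives c∫u² ≥ c(L/π)²∫(u')², so a(u,u) ≥ (1 + c(L/π)²)∫(u')², while ||u||_{H^1}² ≤ (1 + (L/π)²)∫(u')²; dividing yields the same α.) With (π/L)² = π^2/36 and c = -1/8, the largest admissible constant is α = ((π/L)² + c)/((π/L)² + 1).
Simplifying, α = (-9/2 + π^2)/(π^2 + 36).
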